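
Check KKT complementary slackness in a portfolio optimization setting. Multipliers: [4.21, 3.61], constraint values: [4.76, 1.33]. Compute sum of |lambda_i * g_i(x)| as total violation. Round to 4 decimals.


KKT complementary slackness check:
lambda_1 * g_1 = 4.21 * 4.76 = 20.0396
lambda_2 * g_2 = 3.61 * 1.33 = 4.8013
Total violation = 20.0396 + 4.8013 = 24.8409


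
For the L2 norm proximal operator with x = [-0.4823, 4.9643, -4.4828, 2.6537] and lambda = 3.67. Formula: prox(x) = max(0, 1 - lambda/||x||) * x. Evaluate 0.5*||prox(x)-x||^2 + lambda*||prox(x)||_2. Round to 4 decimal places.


Step 1: Compute ||x||.
||x|| = 7.2121
Step 2: Compute scaling factor.
scale = max(0, 1 - 3.67/7.2121) = 0.4911
Step 3: prox(x) = [-0.2369, 2.4381, -2.2017, 1.3033]
||prox(x)|| = 3.5421
Step 4: Proximal objective.
0.5*||prox-x||^2 = 6.7345
lambda*||prox|| = 12.9995
Total = 19.734


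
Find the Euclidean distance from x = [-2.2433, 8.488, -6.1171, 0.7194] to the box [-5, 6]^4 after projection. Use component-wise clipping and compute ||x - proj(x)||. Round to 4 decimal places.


Project each component onto [-5, 6].
clip(-2.2433) = -2.2433, clip(8.488) = 6.0, clip(-6.1171) = -5.0, clip(0.7194) = 0.7194
Projection = [-2.2433, 6.0, -5.0, 0.7194]
Squared diffs: [0.0, 6.1901, 1.2479, 0.0]
Distance = sqrt(7.438) = 2.7273


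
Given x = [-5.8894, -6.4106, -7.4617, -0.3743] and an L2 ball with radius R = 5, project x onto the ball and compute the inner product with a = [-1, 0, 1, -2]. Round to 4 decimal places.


Step 1: Compute ||x|| (intermediates to 6 decimals).
||x|| = sqrt((-5.8894)^2 + (-6.4106)^2 + (-7.4617)^2 + (-0.3743)^2) = 11.471612
Step 2: Project.
Since ||x|| > R, scale = R/||x|| = 5/11.471612 = 0.435859, proj(x) = scale * x
proj(x) = [-2.566948, -2.794118, -3.252249, -0.163142]
Step 3: Dot product.
a^T * proj(x) = -1*(-2.566948) + 0*(-2.794118) + 1*(-3.252249) - 2*(-0.163142) = -0.359


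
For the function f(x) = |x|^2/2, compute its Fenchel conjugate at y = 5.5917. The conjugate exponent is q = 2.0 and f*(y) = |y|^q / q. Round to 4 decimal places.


The conjugate exponent q satisfies 1/p + 1/q = 1.
p = 2, so q = 2/(2 - 1) = 2.0
|y|^q = 5.5917^2.0 = 31.2671
f*(5.5917) = 31.2671 / 2.0 = 15.6336


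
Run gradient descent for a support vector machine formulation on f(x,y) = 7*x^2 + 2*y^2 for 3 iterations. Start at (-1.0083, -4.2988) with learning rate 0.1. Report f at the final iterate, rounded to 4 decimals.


Gradient descent on f(x,y) = 7*x^2 + 2*y^2.
Starting point: (-1.0083, -4.2988), alpha = 0.1
Step 1: grad_x = 2*7*-1.0083 = -14.1162, grad_y = 2*2*-4.2988 = -17.1952
  x_1 = -1.0083 - 0.1*-14.1162 = 0.4033
  y_1 = -4.2988 - 0.1*-17.1952 = -2.5793
Step 2: grad_x = 2*7*0.4033 = 5.6465, grad_y = 2*2*-2.5793 = -10.3171
  x_2 = 0.4033 - 0.1*5.6465 = -0.1613
  y_2 = -2.5793 - 0.1*-10.3171 = -1.5476
Step 3: grad_x = 2*7*-0.1613 = -2.2586, grad_y = 2*2*-1.5476 = -6.1903
  x_3 = -0.1613 - 0.1*-2.2586 = 0.0645
  y_3 = -1.5476 - 0.1*-6.1903 = -0.9285
f(0.0645, -0.9285) = 7*0.0645^2 + 2*(-0.9285)^2 = 1.7535


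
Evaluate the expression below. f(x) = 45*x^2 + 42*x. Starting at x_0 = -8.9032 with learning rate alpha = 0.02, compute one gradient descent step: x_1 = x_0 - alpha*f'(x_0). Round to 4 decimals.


We compute the gradient at x_0 and apply the update.
f'(x) = 90*x + 42
f'(-8.9032) = 90*-8.9032 + 42 = -759.288
x_1 = -8.9032 - 0.02*-759.288 = 6.2826


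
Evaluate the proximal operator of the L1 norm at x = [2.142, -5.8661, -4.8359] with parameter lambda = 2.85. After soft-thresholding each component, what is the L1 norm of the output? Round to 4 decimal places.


Soft-thresholding with lambda = 2.85:
prox(2.142) = sign(2.142)*max(|2.142| - 2.85, 0) = 0.0
prox(-5.8661) = sign(-5.8661)*max(|-5.8661| - 2.85, 0) = -3.0161
prox(-4.8359) = sign(-4.8359)*max(|-4.8359| - 2.85, 0) = -1.9859
prox(x) = [0.0, -3.0161, -1.9859]
||prox(x)||_1 = 0.0 + 3.0161 + 1.9859 = 5.002


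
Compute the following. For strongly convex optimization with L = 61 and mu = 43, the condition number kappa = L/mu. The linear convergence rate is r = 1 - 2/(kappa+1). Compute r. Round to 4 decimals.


Step 1: Compute the condition number.
kappa = L/mu = 61/43 = 1.4186
Step 2: Compute the convergence rate.
r = 1 - 2/(kappa + 1) = 1 - 2*mu/(L + mu) = (L - mu)/(L + mu) = 18/104 = 0.1731


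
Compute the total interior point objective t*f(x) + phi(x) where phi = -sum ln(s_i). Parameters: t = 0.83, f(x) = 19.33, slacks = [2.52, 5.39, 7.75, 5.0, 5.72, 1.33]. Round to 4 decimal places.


Step 1: Compute log-barrier.
ln values: [0.9243, 1.6845, 2.0477, 1.6094, 1.744, 0.2852]
phi = -(0.9243 + 1.6845 + 2.0477 + 1.6094 + 1.744 + 0.2852) = -8.2951
Step 2: Compute augmented objective.
t*f(x) = 0.83*19.33 = 16.0439
Total = 16.0439 - 8.2951 = 7.7488


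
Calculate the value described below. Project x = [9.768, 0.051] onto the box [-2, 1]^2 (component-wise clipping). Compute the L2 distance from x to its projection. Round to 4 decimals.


Project each component onto [-2, 1].
clip(9.768) = 1.0, clip(0.051) = 0.051
Projection = [1.0, 0.051]
Squared diffs: [76.8778, 0.0]
Distance = sqrt(76.8778) = 8.768


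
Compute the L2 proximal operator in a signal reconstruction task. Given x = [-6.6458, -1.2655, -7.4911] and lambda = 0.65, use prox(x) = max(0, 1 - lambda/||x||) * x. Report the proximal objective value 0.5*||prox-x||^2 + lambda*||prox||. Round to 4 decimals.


Step 1: Compute ||x||.
||x|| = 10.0938
Step 2: Compute scaling factor.
scale = max(0, 1 - 0.65/10.0938) = 0.9356
Step 3: prox(x) = [-6.2178, -1.184, -7.0087]
||prox(x)|| = 9.4438
Step 4: Proximal objective.
0.5*||prox-x||^2 = 0.2113
lambda*||prox|| = 6.1385
Total = 6.3497


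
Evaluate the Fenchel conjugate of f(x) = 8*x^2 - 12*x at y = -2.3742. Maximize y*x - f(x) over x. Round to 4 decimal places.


f*(y) = sup_x {y*x - a*x^2 - b*x} = sup_x {(y-b)*x - a*x^2}
FOC: (y - b) - 2a*x = 0 => x* = (y - b)/(2a)
x* = (-2.3742 + 12)/(2*8) = 0.6016
f*(-2.3742) = (y-b)^2/(4a) = (-2.3742 + 12)^2/(4*8)
= 92.656/32 = 2.8955


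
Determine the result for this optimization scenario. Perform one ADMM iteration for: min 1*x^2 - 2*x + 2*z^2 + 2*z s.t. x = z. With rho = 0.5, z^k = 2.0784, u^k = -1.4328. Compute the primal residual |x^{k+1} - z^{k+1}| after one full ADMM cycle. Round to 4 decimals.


ADMM iteration with rho = 0.5, z^k = 2.0784, u^k = -1.4328
Step 1: x-update.
Minimize 1*x^2 - 2*x + (0.5/2)*(x - 2.0784 - 1.4328)^2
FOC: (2*1 + 0.5)*x = 2 + 0.5*(2.0784 + 1.4328)
x^{k+1} = 1.5022
Step 2: z-update.
Minimize 2*z^2 + 2*z + (0.5/2)*(1.5022 - z - 1.4328)^2
FOC: (2*2 + 0.5)*z = -2 + 0.5*(1.5022 - 1.4328)
z^{k+1} = -0.4367
Step 3: u-update.
u^{k+1} = -1.4328 + 1.5022 + 0.4367 = 0.5062
Step 4: Primal residual = |1.5022 + 0.4367| = 1.939


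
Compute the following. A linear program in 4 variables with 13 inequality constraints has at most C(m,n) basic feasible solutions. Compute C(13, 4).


Each vertex corresponds to some choice of n active constraints out of m, so the number of vertices is at most C(m, n) = m! / (n!(m-n)!).
m = 13, n = 4
Numerator: 13 * 12 * 11 * 10
Denominator: 4! = 24
C(13, 4) = 715


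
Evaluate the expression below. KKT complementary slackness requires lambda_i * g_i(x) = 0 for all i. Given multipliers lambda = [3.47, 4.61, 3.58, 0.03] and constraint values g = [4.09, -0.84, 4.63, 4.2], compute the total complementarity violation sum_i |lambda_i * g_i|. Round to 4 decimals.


KKT complementary slackness check:
lambda_1 * g_1 = 3.47 * 4.09 = 14.1923
lambda_2 * g_2 = 4.61 * -0.84 = -3.8724
lambda_3 * g_3 = 3.58 * 4.63 = 16.5754
lambda_4 * g_4 = 0.03 * 4.2 = 0.126
Total violation = 14.1923 + 3.8724 + 16.5754 + 0.126 = 34.7661


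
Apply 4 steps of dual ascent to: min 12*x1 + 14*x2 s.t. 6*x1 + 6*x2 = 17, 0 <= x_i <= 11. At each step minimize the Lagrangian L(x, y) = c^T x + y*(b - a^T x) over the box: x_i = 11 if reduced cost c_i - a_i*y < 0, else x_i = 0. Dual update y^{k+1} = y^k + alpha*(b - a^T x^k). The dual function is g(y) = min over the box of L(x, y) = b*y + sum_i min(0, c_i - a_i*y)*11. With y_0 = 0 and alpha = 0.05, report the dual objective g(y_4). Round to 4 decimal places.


Dual ascent for LP: min 12*x1 + 14*x2, 6*x1 + 6*x2 = 17, 0 <= x_i <= 11
Step 1: y^k = 0.0, reduced costs: (12.0, 14.0)
  x^k = (0.0, 0.0), subgradient = b - a^T x = 17.0
  y^{k+1} = 0.0 + 0.05*17.0 = 0.85
Step 2: y^k = 0.85, reduced costs: (6.9, 8.9)
  x^k = (0.0, 0.0), subgradient = b - a^T x = 17.0
  y^{k+1} = 0.85 + 0.05*17.0 = 1.7
Step 3: y^k = 1.7, reduced costs: (1.8, 3.8)
  x^k = (0.0, 0.0), subgradient = b - a^T x = 17.0
  y^{k+1} = 1.7 + 0.05*17.0 = 2.55
Step 4: y^k = 2.55, reduced costs: (-3.3, -1.3)
  x^k = (11.0, 11.0), subgradient = b - a^T x = -115.0
  y^{k+1} = 2.55 + 0.05*-115.0 = -3.2
Dual objective at y_4 = -3.2: reduced costs (31.2, 33.2), box minimizer x = (0.0, 0.0)
g(y_4) = b*y + (c1 - a1*y)*x1 + (c2 - a2*y)*x2 = 17*(-3.2) + 31.2*0.0 + 33.2*0.0 = -54.4 + 0.0 + 0.0 = -54.4


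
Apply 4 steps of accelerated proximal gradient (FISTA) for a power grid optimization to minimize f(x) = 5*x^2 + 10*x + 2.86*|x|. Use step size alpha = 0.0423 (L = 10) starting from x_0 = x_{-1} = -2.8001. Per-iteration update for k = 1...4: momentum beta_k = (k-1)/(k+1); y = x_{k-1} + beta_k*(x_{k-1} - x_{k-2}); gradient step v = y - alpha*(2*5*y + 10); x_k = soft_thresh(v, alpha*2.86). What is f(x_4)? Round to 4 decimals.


FISTA on f(x) = 5*x^2 + 10*x + 2.86*|x|
L = 10, alpha = 0.0423
Iteration 1: beta = 0.0, y = -2.8001 + 0.0*(-2.8001 + 2.8001) = -2.8001
  grad(y) = -18.001, v = y - alpha*grad = -2.0387
  prox(v) = soft_thresh(-2.0387, 0.121) = -1.9177
Iteration 2: beta = 0.3333, y = -1.9177 + 0.3333*(-1.9177 + 2.8001) = -1.6235
  grad(y) = -6.2354, v = y - alpha*grad = -1.3598
  prox(v) = soft_thresh(-1.3598, 0.121) = -1.2388
Iteration 3: beta = 0.5, y = -1.2388 + 0.5*(-1.2388 + 1.9177) = -0.8994
  grad(y) = 1.0063, v = y - alpha*grad = -0.9419
  prox(v) = soft_thresh(-0.9419, 0.121) = -0.821
Iteration 4: beta = 0.6, y = -0.821 + 0.6*(-0.821 + 1.2388) = -0.5702
  grad(y) = 4.2975, v = y - alpha*grad = -0.752
  prox(v) = soft_thresh(-0.752, 0.121) = -0.6311
f(x_4) = 5*(-0.6311)^2 + 10*(-0.6311) + 2.86*|-0.6311| = -2.5146


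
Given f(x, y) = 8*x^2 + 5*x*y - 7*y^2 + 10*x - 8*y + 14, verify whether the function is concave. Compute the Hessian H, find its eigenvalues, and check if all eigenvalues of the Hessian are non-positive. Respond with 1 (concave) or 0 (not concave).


The Hessian of f(x,y) = 8*x^2 + 5*x*y - 7*y^2 + 10*x - 8*y + 14 is:
H = [[16, 5], [5, -14]]
Trace = 16 - 14 = 2
Determinant = 16*-14 - (5)^2 = -249
Discriminant = (2)^2 - 4*-249 = 1000.0
Eigenvalues: lambda_1 = -14.8114, lambda_2 = 16.8114
The function is not concave.

0


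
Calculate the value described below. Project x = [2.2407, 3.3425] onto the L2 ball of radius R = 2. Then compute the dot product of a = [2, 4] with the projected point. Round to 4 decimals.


Step 1: Compute ||x|| (intermediates to 6 decimals).
||x|| = sqrt(2.2407^2 + 3.3425^2) = 4.024058
Step 2: Project.
Since ||x|| > R, scale = R/||x|| = 2/4.024058 = 0.497011, proj(x) = scale * x
proj(x) = [1.113653, 1.661259]
Step 3: Dot product.
a^T * proj(x) = 2*1.113653 + 4*1.661259 = 8.8723


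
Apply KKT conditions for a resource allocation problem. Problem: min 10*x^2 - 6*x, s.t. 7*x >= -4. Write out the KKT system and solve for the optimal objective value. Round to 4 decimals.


Step 1: Try lambda = 0 (constraint inactive).
Stationarity: 2*10*x - 6 = 0
x* = 6/(2*10) = 0.3
Check constraint: 7*0.3 = 2.1 >= -4 -- satisfied.
Step 2: Compute optimal value.
f(x*) = 10*0.3^2 - 6*0.3 = -0.9


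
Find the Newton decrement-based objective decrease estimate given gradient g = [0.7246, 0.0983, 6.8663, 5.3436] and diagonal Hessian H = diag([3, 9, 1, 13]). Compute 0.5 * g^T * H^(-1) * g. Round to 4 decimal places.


Step 1: H is diagonal, so H^(-1) * g = [0.2415, 0.0109, 6.8663, 0.411].
Step 2: g^T H^(-1) g = sum_i g_i^2 / H_ii
  = (0.7246)^2/3 + (0.0983)^2/9 + (6.8663)^2/1 + (5.3436)^2/13
  = 0.175 + 0.0011 + 47.1461 + 2.1965 = 49.5186
Step 3: Objective decrease = 0.5 * g^T H^(-1) g = 24.7593


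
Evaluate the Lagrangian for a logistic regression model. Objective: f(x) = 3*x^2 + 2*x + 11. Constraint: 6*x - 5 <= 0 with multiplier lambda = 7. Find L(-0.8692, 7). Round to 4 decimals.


Step 1: Evaluate f(x).
f(-0.8692) = 3*(-0.8692)^2 + 2*(-0.8692) + 11 = 11.5281
Step 2: Evaluate g(x).
g(-0.8692) = 6*-0.8692 - 5 = -10.2152
Step 3: Compute Lagrangian.
L = 11.5281 + 7*-10.2152 = -59.9783


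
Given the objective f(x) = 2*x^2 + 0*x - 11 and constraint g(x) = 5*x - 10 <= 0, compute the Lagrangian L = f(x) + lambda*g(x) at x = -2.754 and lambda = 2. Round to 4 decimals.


Step 1: Evaluate f(x).
f(-2.754) = 2*(-2.754)^2 + 0*(-2.754) - 11 = 4.169
Step 2: Evaluate g(x).
g(-2.754) = 5*-2.754 - 10 = -23.77
Step 3: Compute Lagrangian.
L = 4.169 + 2*-23.77 = -43.371


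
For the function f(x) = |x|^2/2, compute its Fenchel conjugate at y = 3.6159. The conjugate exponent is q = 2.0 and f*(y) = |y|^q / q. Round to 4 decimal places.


The conjugate exponent q satisfies 1/p + 1/q = 1.
p = 2, so q = 2/(2 - 1) = 2.0
|y|^q = 3.6159^2.0 = 13.0747
f*(3.6159) = 13.0747 / 2.0 = 6.5374


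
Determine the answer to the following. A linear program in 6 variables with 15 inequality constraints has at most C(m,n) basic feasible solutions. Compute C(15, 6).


Each vertex corresponds to some choice of n active constraints out of m, so the number of vertices is at most C(m, n) = m! / (n!(m-n)!).
m = 15, n = 6
Numerator: 15 * 14 * 13 * 12 * 11 * 10
Denominator: 6! = 720
C(15, 6) = 5005


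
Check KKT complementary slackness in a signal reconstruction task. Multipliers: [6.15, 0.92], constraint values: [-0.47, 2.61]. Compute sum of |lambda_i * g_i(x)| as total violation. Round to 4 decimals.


KKT complementary slackness check:
lambda_1 * g_1 = 6.15 * -0.47 = -2.8905
lambda_2 * g_2 = 0.92 * 2.61 = 2.4012
Total violation = 2.8905 + 2.4012 = 5.2917


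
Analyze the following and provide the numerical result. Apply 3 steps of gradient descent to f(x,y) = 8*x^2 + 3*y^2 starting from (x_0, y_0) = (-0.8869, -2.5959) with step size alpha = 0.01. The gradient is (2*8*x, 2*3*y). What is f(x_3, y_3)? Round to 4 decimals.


Gradient descent on f(x,y) = 8*x^2 + 3*y^2.
Starting point: (-0.8869, -2.5959), alpha = 0.01
Step 1: grad_x = 2*8*-0.8869 = -14.1904, grad_y = 2*3*-2.5959 = -15.5754
  x_1 = -0.8869 - 0.01*-14.1904 = -0.745
  y_1 = -2.5959 - 0.01*-15.5754 = -2.4401
Step 2: grad_x = 2*8*-0.745 = -11.9199, grad_y = 2*3*-2.4401 = -14.6409
  x_2 = -0.745 - 0.01*-11.9199 = -0.6258
  y_2 = -2.4401 - 0.01*-14.6409 = -2.2937
Step 3: grad_x = 2*8*-0.6258 = -10.0127, grad_y = 2*3*-2.2937 = -13.7624
  x_3 = -0.6258 - 0.01*-10.0127 = -0.5257
  y_3 = -2.2937 - 0.01*-13.7624 = -2.1561
f(-0.5257, -2.1561) = 8*(-0.5257)^2 + 3*(-2.1561)^2 = 16.1571


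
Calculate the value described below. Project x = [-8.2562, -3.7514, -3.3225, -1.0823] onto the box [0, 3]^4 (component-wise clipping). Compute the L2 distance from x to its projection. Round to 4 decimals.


Project each component onto [0, 3].
clip(-8.2562) = 0.0, clip(-3.7514) = 0.0, clip(-3.3225) = 0.0, clip(-1.0823) = 0.0
Projection = [0.0, 0.0, 0.0, 0.0]
Squared diffs: [68.1648, 14.073, 11.039, 1.1714]
Distance = sqrt(94.4482) = 9.7184


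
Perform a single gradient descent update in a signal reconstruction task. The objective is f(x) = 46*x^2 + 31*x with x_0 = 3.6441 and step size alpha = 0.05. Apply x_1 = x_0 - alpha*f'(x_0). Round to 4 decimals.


We compute the gradient at x_0 and apply the update.
f'(x) = 92*x + 31
f'(3.6441) = 92*3.6441 + 31 = 366.2572
x_1 = 3.6441 - 0.05*366.2572 = -14.6688


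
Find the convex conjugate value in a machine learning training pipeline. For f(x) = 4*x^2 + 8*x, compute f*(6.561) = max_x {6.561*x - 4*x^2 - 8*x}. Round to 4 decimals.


f*(y) = sup_x {y*x - a*x^2 - b*x} = sup_x {(y-b)*x - a*x^2}
FOC: (y - b) - 2a*x = 0 => x* = (y - b)/(2a)
x* = (6.561 - 8)/(2*4) = -0.1799
f*(6.561) = (y-b)^2/(4a) = (6.561 - 8)^2/(4*4)
= 2.0707/16 = 0.1294


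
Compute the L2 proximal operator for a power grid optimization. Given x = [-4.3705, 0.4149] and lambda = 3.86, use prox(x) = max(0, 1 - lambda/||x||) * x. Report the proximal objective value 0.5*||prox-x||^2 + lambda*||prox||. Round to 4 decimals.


Step 1: Compute ||x||.
||x|| = 4.3901
Step 2: Compute scaling factor.
scale = max(0, 1 - 3.86/4.3901) = 0.1208
Step 3: prox(x) = [-0.5278, 0.0501]
||prox(x)|| = 0.5301
Step 4: Proximal objective.
0.5*||prox-x||^2 = 7.4498
lambda*||prox|| = 2.0462
Total = 9.4962


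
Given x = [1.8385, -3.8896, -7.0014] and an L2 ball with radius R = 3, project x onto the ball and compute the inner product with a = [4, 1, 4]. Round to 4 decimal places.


Step 1: Compute ||x|| (intermediates to 6 decimals).
||x|| = sqrt(1.8385^2 + (-3.8896)^2 + (-7.0014)^2) = 8.217583
Step 2: Project.
Since ||x|| > R, scale = R/||x|| = 3/8.217583 = 0.365071, proj(x) = scale * x
proj(x) = [0.671183, -1.41998, -2.556008]
Step 3: Dot product.
a^T * proj(x) = 4*0.671183 + 1*(-1.41998) + 4*(-2.556008) = -8.9593


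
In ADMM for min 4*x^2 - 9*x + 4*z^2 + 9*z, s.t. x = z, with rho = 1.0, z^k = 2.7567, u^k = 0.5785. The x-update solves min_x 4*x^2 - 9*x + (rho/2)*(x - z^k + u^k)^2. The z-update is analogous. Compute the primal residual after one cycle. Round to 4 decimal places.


ADMM iteration with rho = 1.0, z^k = 2.7567, u^k = 0.5785
Step 1: x-update.
Minimize 4*x^2 - 9*x + (1.0/2)*(x - 2.7567 + 0.5785)^2
FOC: (2*4 + 1.0)*x = 9 + 1.0*(2.7567 - 0.5785)
x^{k+1} = 1.242
Step 2: z-update.
Minimize 4*z^2 + 9*z + (1.0/2)*(1.242 - z + 0.5785)^2
FOC: (2*4 + 1.0)*z = -9 + 1.0*(1.242 + 0.5785)
z^{k+1} = -0.7977
Step 3: u-update.
u^{k+1} = 0.5785 + 1.242 + 0.7977 = 2.6182
Step 4: Primal residual = |1.242 + 0.7977| = 2.0397


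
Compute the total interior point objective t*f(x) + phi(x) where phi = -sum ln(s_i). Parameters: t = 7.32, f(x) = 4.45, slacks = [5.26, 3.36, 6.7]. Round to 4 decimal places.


Step 1: Compute log-barrier.
ln values: [1.6601, 1.2119, 1.9021]
phi = -(1.6601 + 1.2119 + 1.9021) = -4.7742
Step 2: Compute augmented objective.
t*f(x) = 7.32*4.45 = 32.574
Total = 32.574 - 4.7742 = 27.7998


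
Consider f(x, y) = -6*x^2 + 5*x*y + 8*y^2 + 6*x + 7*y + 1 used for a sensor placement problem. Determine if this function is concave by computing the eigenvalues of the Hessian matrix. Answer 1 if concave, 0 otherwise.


The Hessian of f(x,y) = -6*x^2 + 5*x*y + 8*y^2 + 6*x + 7*y + 1 is:
H = [[-12, 5], [5, 16]]
Trace = -12 + 16 = 4
Determinant = -12*16 - (5)^2 = -217
Discriminant = (4)^2 - 4*-217 = 884.0
Eigenvalues: lambda_1 = -12.8661, lambda_2 = 16.8661
The function is not concave.

0


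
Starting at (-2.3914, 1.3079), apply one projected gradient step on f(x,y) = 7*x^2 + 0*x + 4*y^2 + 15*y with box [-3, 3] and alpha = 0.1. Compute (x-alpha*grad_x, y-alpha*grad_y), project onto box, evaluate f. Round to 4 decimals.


Step 1: Compute gradient at (-2.3914, 1.3079).
grad_x = 2*7*-2.3914 + 0 = -33.4796
grad_y = 2*4*1.3079 + 15 = 25.4632
Step 2: Gradient step.
x_raw = -2.3914 - 0.1*-33.4796 = 0.9566
y_raw = 1.3079 - 0.1*25.4632 = -1.2384
Step 3: Project onto [-3, 3].
x_proj = clip(0.9566) = 0.9566
y_proj = clip(-1.2384) = -1.2384
Step 4: Evaluate f.
f(0.9566, -1.2384) = -6.0365


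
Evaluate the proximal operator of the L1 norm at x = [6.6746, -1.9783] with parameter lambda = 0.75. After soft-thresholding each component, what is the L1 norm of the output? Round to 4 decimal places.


Soft-thresholding with lambda = 0.75:
prox(6.6746) = sign(6.6746)*max(|6.6746| - 0.75, 0) = 5.9246
prox(-1.9783) = sign(-1.9783)*max(|-1.9783| - 0.75, 0) = -1.2283
prox(x) = [5.9246, -1.2283]
||prox(x)||_1 = 5.9246 + 1.2283 = 7.1529


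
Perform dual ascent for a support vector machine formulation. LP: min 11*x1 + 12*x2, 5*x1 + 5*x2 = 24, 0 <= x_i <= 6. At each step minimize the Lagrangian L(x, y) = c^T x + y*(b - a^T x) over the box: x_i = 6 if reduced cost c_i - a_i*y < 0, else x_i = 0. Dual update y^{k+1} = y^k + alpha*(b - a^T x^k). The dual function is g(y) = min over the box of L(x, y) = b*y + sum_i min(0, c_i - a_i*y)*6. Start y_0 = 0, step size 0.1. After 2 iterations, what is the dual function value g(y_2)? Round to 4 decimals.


Dual ascent for LP: min 11*x1 + 12*x2, 5*x1 + 5*x2 = 24, 0 <= x_i <= 6
Step 1: y^k = 0.0, reduced costs: (11.0, 12.0)
  x^k = (0.0, 0.0), subgradient = b - a^T x = 24.0
  y^{k+1} = 0.0 + 0.1*24.0 = 2.4
Step 2: y^k = 2.4, reduced costs: (-1.0, 0.0)
  x^k = (6.0, 0.0), subgradient = b - a^T x = -6.0
  y^{k+1} = 2.4 + 0.1*-6.0 = 1.8
Dual objective at y_2 = 1.8: reduced costs (2.0, 3.0), box minimizer x = (0.0, 0.0)
g(y_2) = b*y + (c1 - a1*y)*x1 + (c2 - a2*y)*x2 = 24*1.8 + 2.0*0.0 + 3.0*0.0 = 43.2 + 0.0 + 0.0 = 43.2


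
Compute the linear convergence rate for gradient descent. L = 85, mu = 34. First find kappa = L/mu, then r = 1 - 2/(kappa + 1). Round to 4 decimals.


Step 1: Compute the condition number.
kappa = L/mu = 85/34 = 2.5
Step 2: Compute the convergence rate.
r = 1 - 2/(kappa + 1) = 1 - 2*mu/(L + mu) = (L - mu)/(L + mu) = 51/119 = 0.4286


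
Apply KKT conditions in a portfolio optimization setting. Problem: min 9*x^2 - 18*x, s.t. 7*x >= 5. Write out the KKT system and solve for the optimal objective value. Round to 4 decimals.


Step 1: Try lambda = 0 (constraint inactive).
Stationarity: 2*9*x - 18 = 0
x* = 18/(2*9) = 1.0
Check constraint: 7*1.0 = 7.0 >= 5 -- satisfied.
Step 2: Compute optimal value.
f(x*) = 9*1.0^2 - 18*1.0 = -9.0


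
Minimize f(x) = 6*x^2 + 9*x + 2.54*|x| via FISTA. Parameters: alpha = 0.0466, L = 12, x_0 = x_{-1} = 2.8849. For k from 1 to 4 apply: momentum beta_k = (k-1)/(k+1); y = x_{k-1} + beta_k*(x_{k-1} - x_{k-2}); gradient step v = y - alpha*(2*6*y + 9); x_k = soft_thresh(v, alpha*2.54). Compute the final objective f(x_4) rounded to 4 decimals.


FISTA on f(x) = 6*x^2 + 9*x + 2.54*|x|
L = 12, alpha = 0.0466
Iteration 1: beta = 0.0, y = 2.8849 + 0.0*(2.8849 - 2.8849) = 2.8849
  grad(y) = 43.6188, v = y - alpha*grad = 0.8523
  prox(v) = soft_thresh(0.8523, 0.1184) = 0.7339
Iteration 2: beta = 0.3333, y = 0.7339 + 0.3333*(0.7339 - 2.8849) = 0.0169
  grad(y) = 9.2028, v = y - alpha*grad = -0.412
  prox(v) = soft_thresh(-0.412, 0.1184) = -0.2936
Iteration 3: beta = 0.5, y = -0.2936 + 0.5*(-0.2936 - 0.7339) = -0.8073
  grad(y) = -0.688, v = y - alpha*grad = -0.7753
  prox(v) = soft_thresh(-0.7753, 0.1184) = -0.6569
Iteration 4: beta = 0.6, y = -0.6569 + 0.6*(-0.6569 + 0.2936) = -0.8749
  grad(y) = -1.4988, v = y - alpha*grad = -0.8051
  prox(v) = soft_thresh(-0.8051, 0.1184) = -0.6867
f(x_4) = 6*(-0.6867)^2 + 9*(-0.6867) + 2.54*|-0.6867| = -1.6068


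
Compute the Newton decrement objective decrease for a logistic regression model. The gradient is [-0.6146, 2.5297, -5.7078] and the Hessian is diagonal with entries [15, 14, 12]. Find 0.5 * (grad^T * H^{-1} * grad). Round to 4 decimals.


Step 1: H is diagonal, so H^(-1) * g = [-0.041, 0.1807, -0.4757].
Step 2: g^T H^(-1) g = sum_i g_i^2 / H_ii
  = (-0.6146)^2/15 + (2.5297)^2/14 + (-5.7078)^2/12
  = 0.0252 + 0.4571 + 2.7149 = 3.1972
Step 3: Objective decrease = 0.5 * g^T H^(-1) g = 1.5986


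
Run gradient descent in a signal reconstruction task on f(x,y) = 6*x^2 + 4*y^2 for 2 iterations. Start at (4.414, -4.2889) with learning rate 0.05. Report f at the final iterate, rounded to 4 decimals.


Gradient descent on f(x,y) = 6*x^2 + 4*y^2.
Starting point: (4.414, -4.2889), alpha = 0.05
Step 1: grad_x = 2*6*4.414 = 52.968, grad_y = 2*4*-4.2889 = -34.3112
  x_1 = 4.414 - 0.05*52.968 = 1.7656
  y_1 = -4.2889 - 0.05*-34.3112 = -2.5733
Step 2: grad_x = 2*6*1.7656 = 21.1872, grad_y = 2*4*-2.5733 = -20.5867
  x_2 = 1.7656 - 0.05*21.1872 = 0.7062
  y_2 = -2.5733 - 0.05*-20.5867 = -1.544
f(0.7062, -1.544) = 6*0.7062^2 + 4*(-1.544)^2 = 12.5284


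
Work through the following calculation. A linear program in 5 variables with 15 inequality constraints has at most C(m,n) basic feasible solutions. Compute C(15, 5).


Each vertex corresponds to some choice of n active constraints out of m, so the number of vertices is at most C(m, n) = m! / (n!(m-n)!).
m = 15, n = 5
Numerator: 15 * 14 * 13 * 12 * 11
Denominator: 5! = 120
C(15, 5) = 3003


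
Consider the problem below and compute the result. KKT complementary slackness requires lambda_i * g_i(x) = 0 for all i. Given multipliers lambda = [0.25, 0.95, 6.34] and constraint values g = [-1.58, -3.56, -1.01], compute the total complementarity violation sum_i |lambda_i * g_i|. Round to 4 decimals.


KKT complementary slackness check:
lambda_1 * g_1 = 0.25 * -1.58 = -0.395
lambda_2 * g_2 = 0.95 * -3.56 = -3.382
lambda_3 * g_3 = 6.34 * -1.01 = -6.4034
Total violation = 0.395 + 3.382 + 6.4034 = 10.1804


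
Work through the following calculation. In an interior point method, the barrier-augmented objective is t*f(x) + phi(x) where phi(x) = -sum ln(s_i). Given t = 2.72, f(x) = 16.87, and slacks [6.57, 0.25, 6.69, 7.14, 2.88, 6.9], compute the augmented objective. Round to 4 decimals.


Step 1: Compute log-barrier.
ln values: [1.8825, -1.3863, 1.9006, 1.9657, 1.0578, 1.9315]
phi = -(1.8825 - 1.3863 + 1.9006 + 1.9657 + 1.0578 + 1.9315) = -7.3519
Step 2: Compute augmented objective.
t*f(x) = 2.72*16.87 = 45.8864
Total = 45.8864 - 7.3519 = 38.5345


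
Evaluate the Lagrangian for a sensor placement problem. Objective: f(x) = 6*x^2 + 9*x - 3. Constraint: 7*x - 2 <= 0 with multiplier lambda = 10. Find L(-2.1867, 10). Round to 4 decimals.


Step 1: Evaluate f(x).
f(-2.1867) = 6*(-2.1867)^2 + 9*(-2.1867) - 3 = 6.0096
Step 2: Evaluate g(x).
g(-2.1867) = 7*-2.1867 - 2 = -17.3069
Step 3: Compute Lagrangian.
L = 6.0096 + 10*-17.3069 = -167.0594


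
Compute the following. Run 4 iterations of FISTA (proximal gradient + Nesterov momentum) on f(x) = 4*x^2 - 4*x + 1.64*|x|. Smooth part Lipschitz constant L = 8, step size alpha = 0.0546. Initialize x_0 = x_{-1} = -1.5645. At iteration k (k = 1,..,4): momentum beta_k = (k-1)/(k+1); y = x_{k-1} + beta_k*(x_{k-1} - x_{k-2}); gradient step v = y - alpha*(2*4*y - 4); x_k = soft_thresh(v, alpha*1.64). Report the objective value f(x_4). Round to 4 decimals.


FISTA on f(x) = 4*x^2 - 4*x + 1.64*|x|
L = 8, alpha = 0.0546
Iteration 1: beta = 0.0, y = -1.5645 + 0.0*(-1.5645 + 1.5645) = -1.5645
  grad(y) = -16.516, v = y - alpha*grad = -0.6627
  prox(v) = soft_thresh(-0.6627, 0.0895) = -0.5732
Iteration 2: beta = 0.3333, y = -0.5732 + 0.3333*(-0.5732 + 1.5645) = -0.2427
  grad(y) = -5.9419, v = y - alpha*grad = 0.0817
  prox(v) = soft_thresh(0.0817, 0.0895) = 0.0
Iteration 3: beta = 0.5, y = 0.0 + 0.5*(0.0 + 0.5732) = 0.2866
  grad(y) = -1.7073, v = y - alpha*grad = 0.3798
  prox(v) = soft_thresh(0.3798, 0.0895) = 0.2903
Iteration 4: beta = 0.6, y = 0.2903 + 0.6*(0.2903 - 0.0) = 0.4644
  grad(y) = -0.2846, v = y - alpha*grad = 0.48
  prox(v) = soft_thresh(0.48, 0.0895) = 0.3904
f(x_4) = 4*0.3904^2 - 4*0.3904 + 1.64*|0.3904| = -0.3117


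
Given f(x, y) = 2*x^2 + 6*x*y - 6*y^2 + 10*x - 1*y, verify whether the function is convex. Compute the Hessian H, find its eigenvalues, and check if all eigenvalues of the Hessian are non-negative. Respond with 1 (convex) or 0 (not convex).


The Hessian of f(x,y) = 2*x^2 + 6*x*y - 6*y^2 + 10*x - 1*y is:
H = [[4, 6], [6, -12]]
Trace = 4 - 12 = -8
Determinant = 4*-12 - (6)^2 = -84
Discriminant = (-8)^2 - 4*-84 = 400.0
Eigenvalues: lambda_1 = -14.0, lambda_2 = 6.0
The function is not convex.

0


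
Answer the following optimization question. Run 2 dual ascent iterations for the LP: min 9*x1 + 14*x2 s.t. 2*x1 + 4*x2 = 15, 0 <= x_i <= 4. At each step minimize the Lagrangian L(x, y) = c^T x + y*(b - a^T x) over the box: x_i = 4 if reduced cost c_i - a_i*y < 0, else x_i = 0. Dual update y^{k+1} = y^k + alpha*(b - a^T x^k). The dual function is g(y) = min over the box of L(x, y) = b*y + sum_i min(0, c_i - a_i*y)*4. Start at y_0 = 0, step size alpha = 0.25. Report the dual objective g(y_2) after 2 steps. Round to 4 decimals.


Dual ascent for LP: min 9*x1 + 14*x2, 2*x1 + 4*x2 = 15, 0 <= x_i <= 4
Step 1: y^k = 0.0, reduced costs: (9.0, 14.0)
  x^k = (0.0, 0.0), subgradient = b - a^T x = 15.0
  y^{k+1} = 0.0 + 0.25*15.0 = 3.75
Step 2: y^k = 3.75, reduced costs: (1.5, -1.0)
  x^k = (0.0, 4.0), subgradient = b - a^T x = -1.0
  y^{k+1} = 3.75 + 0.25*-1.0 = 3.5
Dual objective at y_2 = 3.5: reduced costs (2.0, 0.0), box minimizer x = (0.0, 0.0)
g(y_2) = b*y + (c1 - a1*y)*x1 + (c2 - a2*y)*x2 = 15*3.5 + 2.0*0.0 + 0.0*0.0 = 52.5 + 0.0 + 0.0 = 52.5


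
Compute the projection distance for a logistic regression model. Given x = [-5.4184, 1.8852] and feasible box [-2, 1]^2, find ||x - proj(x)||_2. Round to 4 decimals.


Project each component onto [-2, 1].
clip(-5.4184) = -2.0, clip(1.8852) = 1.0
Projection = [-2.0, 1.0]
Squared diffs: [11.6855, 0.7836]
Distance = sqrt(12.4691) = 3.5312


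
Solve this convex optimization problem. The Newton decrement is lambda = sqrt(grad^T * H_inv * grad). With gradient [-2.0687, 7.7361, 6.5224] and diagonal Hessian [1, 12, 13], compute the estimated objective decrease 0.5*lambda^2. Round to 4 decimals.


Step 1: H is diagonal, so H^(-1) * g = [-2.0687, 0.6447, 0.5017].
Step 2: g^T H^(-1) g = sum_i g_i^2 / H_ii
  = (-2.0687)^2/1 + (7.7361)^2/12 + (6.5224)^2/13
  = 4.2795 + 4.9873 + 3.2724 = 12.5392
Step 3: Objective decrease = 0.5 * g^T H^(-1) g = 6.2696


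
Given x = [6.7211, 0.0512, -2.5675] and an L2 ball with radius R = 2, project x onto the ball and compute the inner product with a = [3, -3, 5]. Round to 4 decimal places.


Step 1: Compute ||x|| (intermediates to 6 decimals).
||x|| = sqrt(6.7211^2 + 0.0512^2 + (-2.5675)^2) = 7.194989
Step 2: Project.
Since ||x|| > R, scale = R/||x|| = 2/7.194989 = 0.277971, proj(x) = scale * x
proj(x) = [1.868271, 0.014232, -0.713691]
Step 3: Dot product.
a^T * proj(x) = 3*1.868271 - 3*0.014232 + 5*(-0.713691) = 1.9937


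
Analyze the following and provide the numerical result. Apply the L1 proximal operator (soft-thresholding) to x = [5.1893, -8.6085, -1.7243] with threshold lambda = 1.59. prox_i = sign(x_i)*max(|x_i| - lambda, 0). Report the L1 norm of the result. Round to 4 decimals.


Soft-thresholding with lambda = 1.59:
prox(5.1893) = sign(5.1893)*max(|5.1893| - 1.59, 0) = 3.5993
prox(-8.6085) = sign(-8.6085)*max(|-8.6085| - 1.59, 0) = -7.0185
prox(-1.7243) = sign(-1.7243)*max(|-1.7243| - 1.59, 0) = -0.1343
prox(x) = [3.5993, -7.0185, -0.1343]
||prox(x)||_1 = 3.5993 + 7.0185 + 0.1343 = 10.7521


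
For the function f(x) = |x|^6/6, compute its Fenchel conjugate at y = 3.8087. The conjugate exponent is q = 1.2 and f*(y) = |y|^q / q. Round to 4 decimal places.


The conjugate exponent q satisfies 1/p + 1/q = 1.
p = 6, so q = 6/(6 - 1) = 1.2
|y|^q = 3.8087^1.2 = 4.9766
f*(3.8087) = 4.9766 / 1.2 = 4.1472


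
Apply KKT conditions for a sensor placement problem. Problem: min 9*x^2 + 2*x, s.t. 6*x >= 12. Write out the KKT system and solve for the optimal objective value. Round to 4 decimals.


Step 1: Try lambda = 0 (constraint inactive).
x_unc = -2/(2*9) = -0.1111
Check: 6*-0.1111 = -0.6666 < 12 -- violated!
Step 2: Constraint must be active: 6*x = 12
x* = 12/6 = 2.0
lambda = (2*9*2.0 + 2)/6 = 6.3333
Step 3: Compute optimal value.
f(x*) = 9*2.0^2 + 2*2.0 = 40.0


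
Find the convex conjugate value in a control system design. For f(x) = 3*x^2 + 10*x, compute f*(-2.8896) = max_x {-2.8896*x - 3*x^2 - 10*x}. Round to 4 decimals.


f*(y) = sup_x {y*x - a*x^2 - b*x} = sup_x {(y-b)*x - a*x^2}
FOC: (y - b) - 2a*x = 0 => x* = (y - b)/(2a)
x* = (-2.8896 - 10)/(2*3) = -2.1483
f*(-2.8896) = (y-b)^2/(4a) = (-2.8896 - 10)^2/(4*3)
= 166.1418/12 = 13.8451


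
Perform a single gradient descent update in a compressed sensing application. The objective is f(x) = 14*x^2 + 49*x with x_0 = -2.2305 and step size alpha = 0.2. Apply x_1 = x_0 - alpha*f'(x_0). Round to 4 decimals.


We compute the gradient at x_0 and apply the update.
f'(x) = 28*x + 49
f'(-2.2305) = 28*-2.2305 + 49 = -13.454
x_1 = -2.2305 - 0.2*-13.454 = 0.4603


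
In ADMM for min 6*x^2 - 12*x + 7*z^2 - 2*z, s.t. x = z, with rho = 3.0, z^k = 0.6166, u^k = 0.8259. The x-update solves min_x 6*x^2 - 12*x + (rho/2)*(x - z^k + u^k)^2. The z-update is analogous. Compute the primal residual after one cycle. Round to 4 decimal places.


ADMM iteration with rho = 3.0, z^k = 0.6166, u^k = 0.8259
Step 1: x-update.
Minimize 6*x^2 - 12*x + (3.0/2)*(x - 0.6166 + 0.8259)^2
FOC: (2*6 + 3.0)*x = 12 + 3.0*(0.6166 - 0.8259)
x^{k+1} = 0.7581
Step 2: z-update.
Minimize 7*z^2 - 2*z + (3.0/2)*(0.7581 - z + 0.8259)^2
FOC: (2*7 + 3.0)*z = 2 + 3.0*(0.7581 + 0.8259)
z^{k+1} = 0.3972
Step 3: u-update.
u^{k+1} = 0.8259 + 0.7581 - 0.3972 = 1.1869
Step 4: Primal residual = |0.7581 - 0.3972| = 0.361


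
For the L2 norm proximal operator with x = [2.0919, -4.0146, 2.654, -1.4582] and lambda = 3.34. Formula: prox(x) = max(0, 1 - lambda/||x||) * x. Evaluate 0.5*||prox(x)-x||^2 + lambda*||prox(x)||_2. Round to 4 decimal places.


Step 1: Compute ||x||.
||x|| = 5.4464
Step 2: Compute scaling factor.
scale = max(0, 1 - 3.34/5.4464) = 0.3867
Step 3: prox(x) = [0.809, -1.5526, 1.0264, -0.564]
||prox(x)|| = 2.1064
Step 4: Proximal objective.
0.5*||prox-x||^2 = 5.5778
lambda*||prox|| = 7.0354
Total = 12.6131


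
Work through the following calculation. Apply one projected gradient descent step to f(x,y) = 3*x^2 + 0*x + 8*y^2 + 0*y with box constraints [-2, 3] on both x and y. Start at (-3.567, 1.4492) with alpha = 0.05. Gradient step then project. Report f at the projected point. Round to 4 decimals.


Step 1: Compute gradient at (-3.567, 1.4492).
grad_x = 2*3*-3.567 + 0 = -21.402
grad_y = 2*8*1.4492 + 0 = 23.1872
Step 2: Gradient step.
x_raw = -3.567 - 0.05*-21.402 = -2.4969
y_raw = 1.4492 - 0.05*23.1872 = 0.2898
Step 3: Project onto [-2, 3].
x_proj = clip(-2.4969) = -2.0
y_proj = clip(0.2898) = 0.2898
Step 4: Evaluate f.
f(-2.0, 0.2898) = 12.6721


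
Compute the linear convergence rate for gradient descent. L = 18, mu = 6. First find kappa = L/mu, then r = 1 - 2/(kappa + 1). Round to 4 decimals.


Step 1: Compute the condition number.
kappa = L/mu = 18/6 = 3.0
Step 2: Compute the convergence rate.
r = 1 - 2/(kappa + 1) = 1 - 2*mu/(L + mu) = (L - mu)/(L + mu) = 12/24 = 0.5


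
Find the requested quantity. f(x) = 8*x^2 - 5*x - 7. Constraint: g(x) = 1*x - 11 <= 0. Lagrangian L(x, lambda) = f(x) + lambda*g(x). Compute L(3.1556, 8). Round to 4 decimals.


Step 1: Evaluate f(x).
f(3.1556) = 8*3.1556^2 - 5*3.1556 - 7 = 56.8845
Step 2: Evaluate g(x).
g(3.1556) = 1*3.1556 - 11 = -7.8444
Step 3: Compute Lagrangian.
L = 56.8845 + 8*-7.8444 = -5.8707


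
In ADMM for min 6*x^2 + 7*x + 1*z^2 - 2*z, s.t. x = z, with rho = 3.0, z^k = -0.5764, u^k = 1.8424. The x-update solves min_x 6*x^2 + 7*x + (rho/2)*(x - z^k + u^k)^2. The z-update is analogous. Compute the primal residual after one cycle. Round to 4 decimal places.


ADMM iteration with rho = 3.0, z^k = -0.5764, u^k = 1.8424
Step 1: x-update.
Minimize 6*x^2 + 7*x + (3.0/2)*(x + 0.5764 + 1.8424)^2
FOC: (2*6 + 3.0)*x = -7 + 3.0*(-0.5764 - 1.8424)
x^{k+1} = -0.9504
Step 2: z-update.
Minimize 1*z^2 - 2*z + (3.0/2)*(-0.9504 - z + 1.8424)^2
FOC: (2*1 + 3.0)*z = 2 + 3.0*(-0.9504 + 1.8424)
z^{k+1} = 0.9352
Step 3: u-update.
u^{k+1} = 1.8424 - 0.9504 - 0.9352 = -0.0432
Step 4: Primal residual = |-0.9504 - 0.9352| = 1.8856


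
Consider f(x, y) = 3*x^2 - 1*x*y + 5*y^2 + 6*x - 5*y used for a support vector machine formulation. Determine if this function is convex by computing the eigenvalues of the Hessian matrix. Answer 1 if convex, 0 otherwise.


The Hessian of f(x,y) = 3*x^2 - 1*x*y + 5*y^2 + 6*x - 5*y is:
H = [[6, -1], [-1, 10]]
Trace = 6 + 10 = 16
Determinant = 6*10 - (-1)^2 = 59
Discriminant = (16)^2 - 4*59 = 20.0
Eigenvalues: lambda_1 = 5.7639, lambda_2 = 10.2361
The function is convex.

1


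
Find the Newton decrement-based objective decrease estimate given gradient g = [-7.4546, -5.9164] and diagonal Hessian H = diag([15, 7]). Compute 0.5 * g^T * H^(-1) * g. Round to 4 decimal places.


Step 1: H is diagonal, so H^(-1) * g = [-0.497, -0.8452].
Step 2: g^T H^(-1) g = sum_i g_i^2 / H_ii
  = (-7.4546)^2/15 + (-5.9164)^2/7
  = 3.7047 + 5.0005 = 8.7053
Step 3: Objective decrease = 0.5 * g^T H^(-1) g = 4.3526


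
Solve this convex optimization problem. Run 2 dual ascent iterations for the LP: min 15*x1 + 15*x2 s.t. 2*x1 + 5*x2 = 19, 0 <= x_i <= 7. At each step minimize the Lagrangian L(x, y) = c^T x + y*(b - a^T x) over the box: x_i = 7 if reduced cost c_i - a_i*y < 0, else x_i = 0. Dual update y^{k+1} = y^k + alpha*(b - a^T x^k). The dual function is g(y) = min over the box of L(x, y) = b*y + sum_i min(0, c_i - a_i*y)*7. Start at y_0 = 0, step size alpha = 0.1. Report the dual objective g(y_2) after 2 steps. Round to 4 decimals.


Dual ascent for LP: min 15*x1 + 15*x2, 2*x1 + 5*x2 = 19, 0 <= x_i <= 7
Step 1: y^k = 0.0, reduced costs: (15.0, 15.0)
  x^k = (0.0, 0.0), subgradient = b - a^T x = 19.0
  y^{k+1} = 0.0 + 0.1*19.0 = 1.9
Step 2: y^k = 1.9, reduced costs: (11.2, 5.5)
  x^k = (0.0, 0.0), subgradient = b - a^T x = 19.0
  y^{k+1} = 1.9 + 0.1*19.0 = 3.8
Dual objective at y_2 = 3.8: reduced costs (7.4, -4.0), box minimizer x = (0.0, 7.0)
g(y_2) = b*y + (c1 - a1*y)*x1 + (c2 - a2*y)*x2 = 19*3.8 + 7.4*0.0 + (-4.0)*7.0 = 72.2 + 0.0 - 28.0 = 44.2


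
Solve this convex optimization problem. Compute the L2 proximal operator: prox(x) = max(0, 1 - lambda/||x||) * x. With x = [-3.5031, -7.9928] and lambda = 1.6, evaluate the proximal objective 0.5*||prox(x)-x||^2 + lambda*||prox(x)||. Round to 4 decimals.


Step 1: Compute ||x||.
||x|| = 8.7268
Step 2: Compute scaling factor.
scale = max(0, 1 - 1.6/8.7268) = 0.8167
Step 3: prox(x) = [-2.8608, -6.5274]
||prox(x)|| = 7.1268
Step 4: Proximal objective.
0.5*||prox-x||^2 = 1.28
lambda*||prox|| = 11.4029
Total = 12.6828


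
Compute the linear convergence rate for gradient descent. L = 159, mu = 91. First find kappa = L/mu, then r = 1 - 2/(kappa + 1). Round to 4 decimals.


Step 1: Compute the condition number.
kappa = L/mu = 159/91 = 1.7473
Step 2: Compute the convergence rate.
r = 1 - 2/(kappa + 1) = 1 - 2*mu/(L + mu) = (L - mu)/(L + mu) = 68/250 = 0.272


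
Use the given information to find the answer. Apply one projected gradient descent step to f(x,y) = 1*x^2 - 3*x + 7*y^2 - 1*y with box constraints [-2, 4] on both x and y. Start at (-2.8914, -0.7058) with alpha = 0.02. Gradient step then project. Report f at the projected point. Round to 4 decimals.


Step 1: Compute gradient at (-2.8914, -0.7058).
grad_x = 2*1*-2.8914 - 3 = -8.7828
grad_y = 2*7*-0.7058 - 1 = -10.8812
Step 2: Gradient step.
x_raw = -2.8914 - 0.02*-8.7828 = -2.7157
y_raw = -0.7058 - 0.02*-10.8812 = -0.4882
Step 3: Project onto [-2, 4].
x_proj = clip(-2.7157) = -2.0
y_proj = clip(-0.4882) = -0.4882
Step 4: Evaluate f.
f(-2.0, -0.4882) = 12.1564


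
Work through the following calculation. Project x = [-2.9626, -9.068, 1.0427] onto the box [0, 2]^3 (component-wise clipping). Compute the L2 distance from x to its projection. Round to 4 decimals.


Project each component onto [0, 2].
clip(-2.9626) = 0.0, clip(-9.068) = 0.0, clip(1.0427) = 1.0427
Projection = [0.0, 0.0, 1.0427]
Squared diffs: [8.777, 82.2286, 0.0]
Distance = sqrt(91.0056) = 9.5397


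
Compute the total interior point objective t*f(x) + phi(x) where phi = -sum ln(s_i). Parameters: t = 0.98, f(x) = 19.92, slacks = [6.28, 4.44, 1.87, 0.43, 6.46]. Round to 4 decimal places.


Step 1: Compute log-barrier.
ln values: [1.8374, 1.4907, 0.6259, -0.844, 1.8656]
phi = -(1.8374 + 1.4907 + 0.6259 - 0.844 + 1.8656) = -4.9756
Step 2: Compute augmented objective.
t*f(x) = 0.98*19.92 = 19.5216
Total = 19.5216 - 4.9756 = 14.546


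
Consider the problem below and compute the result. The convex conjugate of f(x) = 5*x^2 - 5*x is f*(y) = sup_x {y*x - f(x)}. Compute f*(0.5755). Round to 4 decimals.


f*(y) = sup_x {y*x - a*x^2 - b*x} = sup_x {(y-b)*x - a*x^2}
FOC: (y - b) - 2a*x = 0 => x* = (y - b)/(2a)
x* = (0.5755 + 5)/(2*5) = 0.5576
f*(0.5755) = (y-b)^2/(4a) = (0.5755 + 5)^2/(4*5)
= 31.0862/20 = 1.5543
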